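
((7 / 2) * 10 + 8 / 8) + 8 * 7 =92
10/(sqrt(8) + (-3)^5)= -0.04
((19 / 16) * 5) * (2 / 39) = 0.30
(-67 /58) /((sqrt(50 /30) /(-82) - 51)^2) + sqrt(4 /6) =-35455459616274 /79831913397467981 + 5652073368 * sqrt(15) /79831913397467981 + sqrt(6) /3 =0.82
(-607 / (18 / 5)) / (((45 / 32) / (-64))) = 621568 / 81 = 7673.68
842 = 842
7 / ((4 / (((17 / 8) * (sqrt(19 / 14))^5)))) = 6137 * sqrt(266) / 12544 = 7.98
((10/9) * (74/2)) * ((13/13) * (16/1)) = 5920/9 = 657.78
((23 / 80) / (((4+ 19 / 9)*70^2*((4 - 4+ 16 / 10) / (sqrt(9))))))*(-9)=-0.00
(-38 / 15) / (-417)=38 / 6255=0.01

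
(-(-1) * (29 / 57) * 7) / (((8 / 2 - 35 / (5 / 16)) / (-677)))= 137431 / 6156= 22.32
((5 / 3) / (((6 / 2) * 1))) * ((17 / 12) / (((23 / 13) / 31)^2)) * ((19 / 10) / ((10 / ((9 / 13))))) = 4035239 / 126960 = 31.78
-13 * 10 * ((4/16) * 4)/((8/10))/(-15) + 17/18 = 106/9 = 11.78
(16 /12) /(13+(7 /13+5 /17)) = 884 /9171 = 0.10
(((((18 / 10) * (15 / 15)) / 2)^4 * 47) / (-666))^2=1173953169 / 547600000000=0.00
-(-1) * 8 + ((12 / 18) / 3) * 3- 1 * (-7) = 15.67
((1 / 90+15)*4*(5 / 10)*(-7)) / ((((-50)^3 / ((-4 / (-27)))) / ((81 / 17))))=9457 / 7968750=0.00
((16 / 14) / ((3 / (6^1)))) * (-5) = -80 / 7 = -11.43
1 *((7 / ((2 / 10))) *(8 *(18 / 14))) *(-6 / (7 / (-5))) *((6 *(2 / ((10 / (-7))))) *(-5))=64800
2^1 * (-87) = -174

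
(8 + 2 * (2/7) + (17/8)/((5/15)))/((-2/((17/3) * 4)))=-4743/28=-169.39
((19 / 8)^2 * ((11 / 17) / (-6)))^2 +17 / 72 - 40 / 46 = -258190385 / 980140032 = -0.26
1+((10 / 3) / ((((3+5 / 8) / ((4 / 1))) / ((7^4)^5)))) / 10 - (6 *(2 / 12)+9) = 2553352521523583249 / 87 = 29348879557742336.20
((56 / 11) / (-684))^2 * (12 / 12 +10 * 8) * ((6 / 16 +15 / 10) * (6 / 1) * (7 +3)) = 22050 / 43681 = 0.50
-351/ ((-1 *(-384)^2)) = 39/ 16384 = 0.00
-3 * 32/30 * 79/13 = -1264/65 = -19.45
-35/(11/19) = -665/11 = -60.45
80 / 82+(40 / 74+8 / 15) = 46636 / 22755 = 2.05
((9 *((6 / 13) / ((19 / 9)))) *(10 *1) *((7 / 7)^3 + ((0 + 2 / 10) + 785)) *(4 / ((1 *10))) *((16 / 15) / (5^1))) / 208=2547288 / 401375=6.35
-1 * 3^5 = -243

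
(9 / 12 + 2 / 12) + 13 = 13.92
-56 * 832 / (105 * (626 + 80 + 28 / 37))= -123136 / 196125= -0.63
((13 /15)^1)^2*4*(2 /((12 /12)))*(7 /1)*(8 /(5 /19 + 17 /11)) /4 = 282568 /6075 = 46.51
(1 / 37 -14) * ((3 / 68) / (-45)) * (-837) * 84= -963.15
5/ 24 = 0.21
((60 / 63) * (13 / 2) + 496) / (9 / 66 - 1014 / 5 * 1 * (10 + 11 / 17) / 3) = -19721020 / 28258881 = -0.70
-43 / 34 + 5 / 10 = -13 / 17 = -0.76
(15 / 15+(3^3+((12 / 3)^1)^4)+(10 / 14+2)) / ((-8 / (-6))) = 6021 / 28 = 215.04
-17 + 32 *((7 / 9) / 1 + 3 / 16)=125 / 9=13.89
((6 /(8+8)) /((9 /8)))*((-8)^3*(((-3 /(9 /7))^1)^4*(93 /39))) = -38108672 /3159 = -12063.52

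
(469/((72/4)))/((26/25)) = 11725/468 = 25.05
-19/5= -3.80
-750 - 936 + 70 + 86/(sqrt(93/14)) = -1582.63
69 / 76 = 0.91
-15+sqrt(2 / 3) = -15+sqrt(6) / 3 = -14.18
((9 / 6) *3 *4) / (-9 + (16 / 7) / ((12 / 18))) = -42 / 13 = -3.23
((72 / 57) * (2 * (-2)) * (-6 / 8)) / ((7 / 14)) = 144 / 19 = 7.58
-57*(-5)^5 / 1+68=178193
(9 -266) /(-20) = 257 /20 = 12.85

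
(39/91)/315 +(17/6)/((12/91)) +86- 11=96.49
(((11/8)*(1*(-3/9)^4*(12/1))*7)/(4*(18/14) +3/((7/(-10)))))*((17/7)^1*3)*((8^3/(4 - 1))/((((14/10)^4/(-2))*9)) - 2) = -71962649/500094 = -143.90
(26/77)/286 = 1/847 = 0.00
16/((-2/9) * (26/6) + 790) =54/2663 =0.02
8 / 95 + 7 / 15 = 157 / 285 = 0.55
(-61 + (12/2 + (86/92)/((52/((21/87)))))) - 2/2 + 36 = -1387059/69368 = -20.00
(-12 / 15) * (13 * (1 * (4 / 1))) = -208 / 5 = -41.60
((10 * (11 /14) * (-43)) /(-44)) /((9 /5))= 1075 /252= 4.27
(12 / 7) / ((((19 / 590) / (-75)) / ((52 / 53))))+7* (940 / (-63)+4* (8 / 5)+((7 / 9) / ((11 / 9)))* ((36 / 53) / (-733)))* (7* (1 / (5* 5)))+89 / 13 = -3264237127258493 / 831227772375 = -3927.01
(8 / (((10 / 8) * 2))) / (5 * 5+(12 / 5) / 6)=16 / 127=0.13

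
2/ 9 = 0.22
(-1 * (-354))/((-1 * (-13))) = 354/13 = 27.23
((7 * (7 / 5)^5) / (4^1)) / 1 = 9.41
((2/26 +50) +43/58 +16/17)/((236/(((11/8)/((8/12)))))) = 21893949/48400768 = 0.45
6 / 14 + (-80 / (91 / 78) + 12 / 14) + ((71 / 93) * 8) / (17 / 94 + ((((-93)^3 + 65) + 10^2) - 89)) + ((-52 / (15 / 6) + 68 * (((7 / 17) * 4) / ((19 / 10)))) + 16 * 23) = 1584391762581223 / 4675630242465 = 338.86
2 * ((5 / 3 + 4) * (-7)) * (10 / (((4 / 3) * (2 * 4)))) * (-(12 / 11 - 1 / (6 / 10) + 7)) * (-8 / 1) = -126140 / 33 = -3822.42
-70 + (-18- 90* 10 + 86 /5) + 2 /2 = -4849 /5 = -969.80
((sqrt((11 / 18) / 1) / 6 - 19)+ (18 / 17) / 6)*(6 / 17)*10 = -19200 / 289+ 5*sqrt(22) / 51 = -65.98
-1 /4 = -0.25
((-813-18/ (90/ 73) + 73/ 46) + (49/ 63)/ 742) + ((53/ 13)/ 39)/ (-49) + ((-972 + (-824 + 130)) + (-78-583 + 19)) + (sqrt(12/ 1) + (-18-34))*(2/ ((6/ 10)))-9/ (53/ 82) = -1508701933603/ 454254255 + 20*sqrt(3)/ 3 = -3309.72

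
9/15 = 3/5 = 0.60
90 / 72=5 / 4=1.25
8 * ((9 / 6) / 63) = 4 / 21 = 0.19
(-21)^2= 441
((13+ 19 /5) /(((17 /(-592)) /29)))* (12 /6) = -2884224 /85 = -33932.05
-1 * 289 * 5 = -1445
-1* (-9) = 9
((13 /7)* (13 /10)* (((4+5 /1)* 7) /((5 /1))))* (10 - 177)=-254007 /50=-5080.14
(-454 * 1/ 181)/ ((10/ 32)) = -7264/ 905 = -8.03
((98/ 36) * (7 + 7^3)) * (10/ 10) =8575/ 9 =952.78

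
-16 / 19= -0.84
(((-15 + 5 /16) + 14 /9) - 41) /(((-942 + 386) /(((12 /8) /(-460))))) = -0.00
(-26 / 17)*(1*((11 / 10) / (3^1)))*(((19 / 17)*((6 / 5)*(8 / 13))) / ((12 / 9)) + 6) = -26818 / 7225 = -3.71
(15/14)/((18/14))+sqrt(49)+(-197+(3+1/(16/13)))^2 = 28668859/768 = 37329.24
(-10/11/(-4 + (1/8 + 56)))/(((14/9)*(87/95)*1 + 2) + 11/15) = -1520/362373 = -0.00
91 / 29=3.14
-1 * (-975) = 975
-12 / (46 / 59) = -354 / 23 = -15.39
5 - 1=4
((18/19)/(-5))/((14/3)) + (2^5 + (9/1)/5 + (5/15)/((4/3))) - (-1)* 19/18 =35.06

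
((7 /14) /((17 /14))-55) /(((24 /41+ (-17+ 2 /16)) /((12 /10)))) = 608768 /151385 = 4.02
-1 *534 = -534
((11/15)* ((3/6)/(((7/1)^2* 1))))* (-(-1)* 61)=671/1470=0.46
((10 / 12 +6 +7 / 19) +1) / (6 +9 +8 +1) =935 / 2736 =0.34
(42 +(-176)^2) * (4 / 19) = 124072 / 19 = 6530.11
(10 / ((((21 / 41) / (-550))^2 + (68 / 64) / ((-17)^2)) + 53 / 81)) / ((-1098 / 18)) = -28008317700000 / 112419499493833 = -0.25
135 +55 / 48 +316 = 21703 / 48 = 452.15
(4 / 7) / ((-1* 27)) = -0.02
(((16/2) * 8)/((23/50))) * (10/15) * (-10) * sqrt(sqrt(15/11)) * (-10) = 640000 * 11^(3/4) * 15^(1/4)/759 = 10023.18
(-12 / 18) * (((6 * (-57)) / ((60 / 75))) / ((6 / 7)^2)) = 387.92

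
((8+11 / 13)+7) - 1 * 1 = 193 / 13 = 14.85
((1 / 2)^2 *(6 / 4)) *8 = 3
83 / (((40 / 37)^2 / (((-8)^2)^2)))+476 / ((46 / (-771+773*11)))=213264344 / 575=370894.51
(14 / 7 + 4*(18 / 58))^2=8836 / 841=10.51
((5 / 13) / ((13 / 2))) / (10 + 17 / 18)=180 / 33293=0.01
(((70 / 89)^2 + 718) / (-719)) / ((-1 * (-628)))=-2846089 / 1788292486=-0.00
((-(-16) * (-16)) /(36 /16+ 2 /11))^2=126877696 /11449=11081.99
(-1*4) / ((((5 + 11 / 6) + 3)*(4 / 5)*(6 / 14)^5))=-168070 / 4779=-35.17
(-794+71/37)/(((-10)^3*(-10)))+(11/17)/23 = -7389037/144670000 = -0.05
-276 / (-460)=3 / 5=0.60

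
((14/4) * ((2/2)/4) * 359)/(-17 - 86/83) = -208579/11976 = -17.42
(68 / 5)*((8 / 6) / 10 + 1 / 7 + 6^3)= 1544212 / 525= 2941.36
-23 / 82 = -0.28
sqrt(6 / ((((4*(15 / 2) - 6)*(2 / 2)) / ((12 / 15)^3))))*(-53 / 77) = -212*sqrt(5) / 1925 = -0.25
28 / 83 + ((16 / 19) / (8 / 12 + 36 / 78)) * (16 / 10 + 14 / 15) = 10172 / 4565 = 2.23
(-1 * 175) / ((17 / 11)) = -1925 / 17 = -113.24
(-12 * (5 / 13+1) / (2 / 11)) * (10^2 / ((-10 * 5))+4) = -2376 / 13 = -182.77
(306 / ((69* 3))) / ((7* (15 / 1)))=34 / 2415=0.01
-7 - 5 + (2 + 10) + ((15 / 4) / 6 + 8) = 69 / 8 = 8.62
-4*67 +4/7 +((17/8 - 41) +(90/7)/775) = -2658571/8680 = -306.29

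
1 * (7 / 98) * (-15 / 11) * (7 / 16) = -15 / 352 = -0.04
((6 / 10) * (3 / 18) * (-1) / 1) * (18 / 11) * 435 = -783 / 11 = -71.18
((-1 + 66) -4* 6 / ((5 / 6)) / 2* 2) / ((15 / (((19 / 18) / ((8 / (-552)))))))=-79097 / 450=-175.77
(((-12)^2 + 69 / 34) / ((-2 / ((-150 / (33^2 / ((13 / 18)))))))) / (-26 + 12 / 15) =-2689375 / 9330552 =-0.29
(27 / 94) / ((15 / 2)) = 9 / 235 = 0.04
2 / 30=1 / 15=0.07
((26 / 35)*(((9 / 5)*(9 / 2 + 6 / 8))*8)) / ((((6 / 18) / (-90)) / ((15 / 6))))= -37908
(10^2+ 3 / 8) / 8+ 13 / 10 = 4431 / 320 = 13.85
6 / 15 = 2 / 5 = 0.40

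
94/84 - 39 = -1591/42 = -37.88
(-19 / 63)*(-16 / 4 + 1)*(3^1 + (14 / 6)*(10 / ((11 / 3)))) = 8.47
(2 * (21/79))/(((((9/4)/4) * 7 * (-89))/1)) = -32/21093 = -0.00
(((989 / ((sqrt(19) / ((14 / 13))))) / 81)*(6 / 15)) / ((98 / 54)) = 3956*sqrt(19) / 25935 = 0.66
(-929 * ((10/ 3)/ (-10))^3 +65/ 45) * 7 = 6776/ 27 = 250.96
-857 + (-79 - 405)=-1341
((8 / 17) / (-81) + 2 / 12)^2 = 196249 / 7584516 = 0.03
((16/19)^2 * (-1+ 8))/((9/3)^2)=1792/3249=0.55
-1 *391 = -391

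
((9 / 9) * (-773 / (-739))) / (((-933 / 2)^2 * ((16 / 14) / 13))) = 70343 / 1286582742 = 0.00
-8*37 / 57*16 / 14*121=-286528 / 399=-718.12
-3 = -3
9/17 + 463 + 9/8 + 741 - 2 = 163697/136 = 1203.65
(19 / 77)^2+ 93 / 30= 187409 / 59290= 3.16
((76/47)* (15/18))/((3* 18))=95/3807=0.02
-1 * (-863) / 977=863 / 977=0.88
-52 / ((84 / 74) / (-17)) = 16354 / 21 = 778.76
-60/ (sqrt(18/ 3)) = -10 * sqrt(6) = -24.49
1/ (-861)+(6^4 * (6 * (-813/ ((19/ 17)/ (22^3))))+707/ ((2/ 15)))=-1970592702787019/ 32718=-60229619866.34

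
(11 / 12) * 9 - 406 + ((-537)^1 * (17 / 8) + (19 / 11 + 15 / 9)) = -405367 / 264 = -1535.48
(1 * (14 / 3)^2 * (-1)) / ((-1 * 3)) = 196 / 27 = 7.26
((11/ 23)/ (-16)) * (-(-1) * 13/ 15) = -143/ 5520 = -0.03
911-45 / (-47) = 42862 / 47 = 911.96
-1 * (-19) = 19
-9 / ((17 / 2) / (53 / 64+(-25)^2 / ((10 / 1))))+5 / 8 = -36137 / 544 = -66.43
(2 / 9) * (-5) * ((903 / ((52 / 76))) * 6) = -8798.46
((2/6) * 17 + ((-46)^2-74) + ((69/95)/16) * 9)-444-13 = 7255303/4560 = 1591.08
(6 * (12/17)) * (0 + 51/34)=6.35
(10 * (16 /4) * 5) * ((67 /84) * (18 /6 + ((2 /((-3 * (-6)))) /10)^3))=146529067 /306180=478.57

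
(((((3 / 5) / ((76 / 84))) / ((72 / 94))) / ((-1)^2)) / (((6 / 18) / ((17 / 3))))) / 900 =5593 / 342000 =0.02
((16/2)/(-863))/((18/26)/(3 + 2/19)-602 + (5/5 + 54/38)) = 116584/7537800145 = 0.00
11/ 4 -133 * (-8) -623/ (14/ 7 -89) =373721/ 348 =1073.91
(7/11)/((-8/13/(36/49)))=-117/154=-0.76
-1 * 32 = -32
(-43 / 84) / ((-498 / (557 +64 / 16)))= 8041 / 13944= 0.58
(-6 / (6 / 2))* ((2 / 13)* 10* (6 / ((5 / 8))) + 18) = -852 / 13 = -65.54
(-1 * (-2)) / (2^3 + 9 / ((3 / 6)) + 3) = 2 / 29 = 0.07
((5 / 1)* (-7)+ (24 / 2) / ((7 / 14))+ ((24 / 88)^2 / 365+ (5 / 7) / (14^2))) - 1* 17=-1696409467 / 60594380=-28.00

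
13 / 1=13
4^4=256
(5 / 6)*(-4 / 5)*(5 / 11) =-10 / 33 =-0.30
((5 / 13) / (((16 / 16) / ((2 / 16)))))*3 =15 / 104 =0.14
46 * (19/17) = 874/17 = 51.41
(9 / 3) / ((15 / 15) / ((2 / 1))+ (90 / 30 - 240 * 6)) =-6 / 2873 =-0.00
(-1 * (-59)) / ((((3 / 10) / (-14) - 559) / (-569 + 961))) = -3237920 / 78263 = -41.37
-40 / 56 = -5 / 7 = -0.71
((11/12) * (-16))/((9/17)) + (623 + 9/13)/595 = -5566864/208845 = -26.66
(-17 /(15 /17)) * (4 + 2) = -115.60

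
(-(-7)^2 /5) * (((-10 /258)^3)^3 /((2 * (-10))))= -3828125 /39570121523011523076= -0.00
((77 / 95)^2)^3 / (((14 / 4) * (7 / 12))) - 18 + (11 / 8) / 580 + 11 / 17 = -199600779556324961 / 11596809666500000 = -17.21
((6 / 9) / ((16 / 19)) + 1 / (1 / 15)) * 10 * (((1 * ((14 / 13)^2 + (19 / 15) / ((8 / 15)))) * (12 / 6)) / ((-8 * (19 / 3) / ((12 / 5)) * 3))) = -1811241 / 102752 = -17.63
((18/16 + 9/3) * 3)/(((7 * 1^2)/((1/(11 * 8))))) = 9/448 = 0.02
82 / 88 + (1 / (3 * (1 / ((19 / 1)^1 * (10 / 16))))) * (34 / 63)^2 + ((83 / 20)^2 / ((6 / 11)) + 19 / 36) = 3582176161 / 104781600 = 34.19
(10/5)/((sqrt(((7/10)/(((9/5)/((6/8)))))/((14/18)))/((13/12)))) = 13 * sqrt(6)/9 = 3.54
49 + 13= 62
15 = 15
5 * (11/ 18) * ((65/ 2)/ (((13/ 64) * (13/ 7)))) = 30800/ 117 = 263.25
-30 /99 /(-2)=5 /33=0.15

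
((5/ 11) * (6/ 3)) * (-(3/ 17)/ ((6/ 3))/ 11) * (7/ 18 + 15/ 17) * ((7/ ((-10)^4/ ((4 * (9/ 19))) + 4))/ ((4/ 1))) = -40845/ 13298291072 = -0.00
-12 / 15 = -4 / 5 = -0.80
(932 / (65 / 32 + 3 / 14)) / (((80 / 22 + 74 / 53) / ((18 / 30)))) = 60855872 / 1229835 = 49.48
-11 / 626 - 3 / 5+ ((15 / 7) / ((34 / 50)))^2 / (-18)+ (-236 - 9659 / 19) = -313929021206 / 421077335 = -745.54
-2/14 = -1/7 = -0.14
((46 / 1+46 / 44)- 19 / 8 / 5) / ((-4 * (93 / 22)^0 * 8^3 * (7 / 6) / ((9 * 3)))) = -1659771 / 3153920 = -0.53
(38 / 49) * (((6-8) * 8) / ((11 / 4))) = -2432 / 539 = -4.51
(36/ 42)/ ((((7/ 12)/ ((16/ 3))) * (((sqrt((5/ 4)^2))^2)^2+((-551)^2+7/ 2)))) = 98304/ 3808445473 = 0.00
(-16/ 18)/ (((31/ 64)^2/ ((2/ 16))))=-4096/ 8649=-0.47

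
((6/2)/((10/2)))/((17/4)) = 12/85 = 0.14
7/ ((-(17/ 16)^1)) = -112/ 17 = -6.59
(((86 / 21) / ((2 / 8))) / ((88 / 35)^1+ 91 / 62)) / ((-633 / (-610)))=65050400 / 16409259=3.96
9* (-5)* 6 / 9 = -30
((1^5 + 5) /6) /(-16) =-1 /16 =-0.06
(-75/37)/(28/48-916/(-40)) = -4500/52133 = -0.09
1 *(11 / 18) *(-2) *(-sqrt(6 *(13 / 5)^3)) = 143 *sqrt(390) / 225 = 12.55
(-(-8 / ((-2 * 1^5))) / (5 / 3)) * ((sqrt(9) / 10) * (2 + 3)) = -18 / 5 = -3.60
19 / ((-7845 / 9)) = -57 / 2615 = -0.02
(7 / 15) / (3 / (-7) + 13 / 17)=833 / 600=1.39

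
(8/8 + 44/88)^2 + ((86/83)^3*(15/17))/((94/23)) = 4550598957/1827431252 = 2.49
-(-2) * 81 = 162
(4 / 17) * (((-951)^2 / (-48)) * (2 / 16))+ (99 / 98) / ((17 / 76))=-14651499 / 26656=-549.65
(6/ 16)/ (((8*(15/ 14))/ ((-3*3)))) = -63/ 160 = -0.39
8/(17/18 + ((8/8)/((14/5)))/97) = 24444/2897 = 8.44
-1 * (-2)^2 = -4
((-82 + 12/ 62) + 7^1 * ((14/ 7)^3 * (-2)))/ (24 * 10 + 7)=-6008/ 7657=-0.78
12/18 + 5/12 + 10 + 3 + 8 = 22.08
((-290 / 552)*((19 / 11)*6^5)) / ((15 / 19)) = -2261304 / 253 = -8937.96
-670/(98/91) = -4355/7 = -622.14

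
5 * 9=45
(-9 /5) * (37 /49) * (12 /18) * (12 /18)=-148 /245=-0.60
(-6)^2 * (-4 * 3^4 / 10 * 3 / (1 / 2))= -34992 / 5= -6998.40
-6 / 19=-0.32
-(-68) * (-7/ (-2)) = 238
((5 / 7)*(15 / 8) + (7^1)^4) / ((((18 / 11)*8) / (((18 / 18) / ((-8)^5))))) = -1479841 / 264241152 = -0.01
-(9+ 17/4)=-53/4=-13.25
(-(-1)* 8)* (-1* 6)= -48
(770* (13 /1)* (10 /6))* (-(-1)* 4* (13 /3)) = 2602600 /9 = 289177.78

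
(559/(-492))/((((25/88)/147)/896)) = -526762.33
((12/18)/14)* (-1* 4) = -4/21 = -0.19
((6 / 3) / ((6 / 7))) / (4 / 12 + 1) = 7 / 4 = 1.75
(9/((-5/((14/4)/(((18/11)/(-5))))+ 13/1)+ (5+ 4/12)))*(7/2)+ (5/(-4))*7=-122899/17372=-7.07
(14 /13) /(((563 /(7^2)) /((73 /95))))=50078 /695305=0.07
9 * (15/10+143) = 2601/2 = 1300.50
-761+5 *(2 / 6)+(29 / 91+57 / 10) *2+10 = -1006409 / 1365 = -737.30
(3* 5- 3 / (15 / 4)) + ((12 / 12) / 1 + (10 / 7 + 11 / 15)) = 1823 / 105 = 17.36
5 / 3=1.67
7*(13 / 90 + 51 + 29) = 50491 / 90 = 561.01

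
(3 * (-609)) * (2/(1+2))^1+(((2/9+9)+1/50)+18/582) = -52760927/43650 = -1208.73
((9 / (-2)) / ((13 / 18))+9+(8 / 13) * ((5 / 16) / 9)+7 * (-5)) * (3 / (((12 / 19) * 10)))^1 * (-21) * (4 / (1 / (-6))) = -1002421 / 130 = -7710.93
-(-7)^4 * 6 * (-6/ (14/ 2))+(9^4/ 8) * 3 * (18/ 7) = 522891/ 28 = 18674.68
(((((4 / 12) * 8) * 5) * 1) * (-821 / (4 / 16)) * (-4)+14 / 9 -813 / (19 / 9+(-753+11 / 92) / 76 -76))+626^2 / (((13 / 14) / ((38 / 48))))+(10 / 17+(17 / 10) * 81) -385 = 10677135387583661 / 20976252570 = 509010.62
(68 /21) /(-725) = -68 /15225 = -0.00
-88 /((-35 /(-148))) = -13024 /35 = -372.11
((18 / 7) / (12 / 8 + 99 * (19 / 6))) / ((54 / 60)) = 0.01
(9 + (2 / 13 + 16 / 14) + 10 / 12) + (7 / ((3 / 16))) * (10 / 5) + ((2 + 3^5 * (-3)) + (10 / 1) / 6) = -349187 / 546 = -639.54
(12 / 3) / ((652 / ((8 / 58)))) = 4 / 4727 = 0.00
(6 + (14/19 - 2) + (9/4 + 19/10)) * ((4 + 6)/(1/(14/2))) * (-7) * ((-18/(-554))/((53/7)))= -10424799/557878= -18.69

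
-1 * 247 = -247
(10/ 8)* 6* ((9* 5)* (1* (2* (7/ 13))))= 4725/ 13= 363.46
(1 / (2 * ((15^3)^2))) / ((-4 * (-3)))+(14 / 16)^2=1674421883 / 2187000000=0.77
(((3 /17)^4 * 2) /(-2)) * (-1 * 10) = 810 /83521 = 0.01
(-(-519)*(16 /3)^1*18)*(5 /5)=49824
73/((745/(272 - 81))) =18.72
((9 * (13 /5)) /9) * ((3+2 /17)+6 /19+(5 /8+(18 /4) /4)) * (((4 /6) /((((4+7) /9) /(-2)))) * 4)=-1044732 /17765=-58.81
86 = 86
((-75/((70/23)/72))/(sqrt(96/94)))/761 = -1035 * sqrt(141)/5327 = -2.31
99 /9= 11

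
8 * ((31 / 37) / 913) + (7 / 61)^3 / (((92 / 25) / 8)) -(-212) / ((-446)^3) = 41555321125960457 / 3911419778276223202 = 0.01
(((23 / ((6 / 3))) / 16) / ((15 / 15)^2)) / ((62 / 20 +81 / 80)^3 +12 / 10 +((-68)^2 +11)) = 368000 / 2409345689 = 0.00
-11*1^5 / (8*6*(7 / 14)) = -11 / 24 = -0.46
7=7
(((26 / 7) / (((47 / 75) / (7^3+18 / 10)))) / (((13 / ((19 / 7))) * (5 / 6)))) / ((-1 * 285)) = -20688 / 11515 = -1.80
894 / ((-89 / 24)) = -21456 / 89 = -241.08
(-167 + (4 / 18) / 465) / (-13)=53761 / 4185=12.85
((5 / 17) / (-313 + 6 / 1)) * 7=-35 / 5219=-0.01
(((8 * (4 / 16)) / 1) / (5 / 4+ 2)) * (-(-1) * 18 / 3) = 48 / 13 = 3.69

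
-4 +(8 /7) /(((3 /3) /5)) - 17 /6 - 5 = -257 /42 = -6.12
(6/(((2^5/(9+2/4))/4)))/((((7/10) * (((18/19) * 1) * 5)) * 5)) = 361/840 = 0.43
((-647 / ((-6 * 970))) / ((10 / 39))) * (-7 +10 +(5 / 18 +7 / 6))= 8411 / 4365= 1.93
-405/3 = -135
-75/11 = -6.82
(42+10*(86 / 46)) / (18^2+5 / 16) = 22336 / 119347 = 0.19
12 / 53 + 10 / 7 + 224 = 83718 / 371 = 225.65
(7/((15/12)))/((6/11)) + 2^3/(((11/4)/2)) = 16.08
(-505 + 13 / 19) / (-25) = 9582 / 475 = 20.17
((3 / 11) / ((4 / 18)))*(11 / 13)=27 / 26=1.04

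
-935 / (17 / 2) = -110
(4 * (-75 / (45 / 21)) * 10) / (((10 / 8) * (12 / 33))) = -3080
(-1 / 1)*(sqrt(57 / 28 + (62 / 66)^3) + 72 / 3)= -24 - sqrt(665870667) / 15246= -25.69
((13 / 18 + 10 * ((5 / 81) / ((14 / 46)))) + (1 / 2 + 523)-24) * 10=2847760 / 567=5022.50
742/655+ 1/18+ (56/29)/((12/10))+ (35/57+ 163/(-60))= 9029113/12992580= 0.69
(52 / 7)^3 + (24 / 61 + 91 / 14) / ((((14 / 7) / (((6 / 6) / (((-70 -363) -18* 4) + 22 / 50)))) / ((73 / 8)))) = 494513996007 / 1206503872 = 409.87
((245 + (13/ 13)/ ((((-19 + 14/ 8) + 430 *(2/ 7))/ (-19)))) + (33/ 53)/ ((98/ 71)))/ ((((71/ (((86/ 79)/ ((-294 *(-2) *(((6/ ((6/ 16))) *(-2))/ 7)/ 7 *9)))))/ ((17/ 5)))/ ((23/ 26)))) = -21111726840563/ 6450665848623360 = -0.00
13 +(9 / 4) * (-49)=-389 / 4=-97.25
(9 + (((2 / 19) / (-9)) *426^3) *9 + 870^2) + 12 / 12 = -7380855.89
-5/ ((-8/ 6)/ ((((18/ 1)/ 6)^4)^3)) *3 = 23914845/ 4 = 5978711.25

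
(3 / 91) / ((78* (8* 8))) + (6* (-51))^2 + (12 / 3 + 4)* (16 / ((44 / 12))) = 156024261131 / 1665664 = 93670.91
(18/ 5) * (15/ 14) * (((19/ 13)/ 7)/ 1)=513/ 637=0.81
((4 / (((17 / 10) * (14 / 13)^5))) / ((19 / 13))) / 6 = 24134045 / 130287864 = 0.19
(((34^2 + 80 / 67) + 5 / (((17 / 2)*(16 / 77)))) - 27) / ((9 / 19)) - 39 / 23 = 4508443439 / 1886184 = 2390.25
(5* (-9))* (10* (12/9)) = -600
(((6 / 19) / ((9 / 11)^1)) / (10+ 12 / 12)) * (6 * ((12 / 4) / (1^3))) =12 / 19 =0.63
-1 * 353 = -353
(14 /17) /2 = 0.41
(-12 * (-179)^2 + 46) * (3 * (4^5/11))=-1181018112/11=-107365282.91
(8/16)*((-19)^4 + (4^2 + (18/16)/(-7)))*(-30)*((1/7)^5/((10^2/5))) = -21896589/3764768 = -5.82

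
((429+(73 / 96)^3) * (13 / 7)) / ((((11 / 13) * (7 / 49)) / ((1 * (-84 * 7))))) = -3146289441841 / 811008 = -3879480.16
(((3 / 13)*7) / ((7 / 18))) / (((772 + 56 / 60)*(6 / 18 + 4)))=1215 / 979693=0.00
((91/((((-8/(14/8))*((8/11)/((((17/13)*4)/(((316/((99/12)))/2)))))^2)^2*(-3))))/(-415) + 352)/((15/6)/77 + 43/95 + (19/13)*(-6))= -1227307763733735972050602763/28884025823685889811808256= -42.49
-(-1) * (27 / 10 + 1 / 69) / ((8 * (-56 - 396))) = -1873 / 2495040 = -0.00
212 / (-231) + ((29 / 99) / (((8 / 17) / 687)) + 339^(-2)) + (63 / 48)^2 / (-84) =426.70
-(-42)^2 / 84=-21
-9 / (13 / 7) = -63 / 13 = -4.85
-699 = -699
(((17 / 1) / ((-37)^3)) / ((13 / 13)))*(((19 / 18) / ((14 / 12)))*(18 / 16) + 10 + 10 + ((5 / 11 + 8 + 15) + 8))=-549491 / 31202248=-0.02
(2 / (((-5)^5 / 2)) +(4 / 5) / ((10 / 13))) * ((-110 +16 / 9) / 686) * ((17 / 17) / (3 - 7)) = 263467 / 6431250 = 0.04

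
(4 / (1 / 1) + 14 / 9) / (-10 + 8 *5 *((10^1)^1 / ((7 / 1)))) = 0.12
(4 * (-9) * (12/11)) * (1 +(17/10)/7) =-48.81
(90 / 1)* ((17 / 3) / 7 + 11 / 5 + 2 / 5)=2148 / 7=306.86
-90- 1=-91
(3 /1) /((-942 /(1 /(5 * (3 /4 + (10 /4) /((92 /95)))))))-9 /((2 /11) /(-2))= 47639203 /481205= 99.00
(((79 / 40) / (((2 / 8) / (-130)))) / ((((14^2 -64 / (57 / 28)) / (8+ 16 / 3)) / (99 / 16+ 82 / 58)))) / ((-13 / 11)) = 58234297 / 108808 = 535.20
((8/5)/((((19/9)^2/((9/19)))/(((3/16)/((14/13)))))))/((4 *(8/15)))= 85293/6145664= 0.01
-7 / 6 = -1.17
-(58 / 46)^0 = -1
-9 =-9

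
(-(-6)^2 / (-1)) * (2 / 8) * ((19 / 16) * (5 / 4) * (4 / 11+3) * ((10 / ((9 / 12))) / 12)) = 17575 / 352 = 49.93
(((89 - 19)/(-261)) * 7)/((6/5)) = -1225/783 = -1.56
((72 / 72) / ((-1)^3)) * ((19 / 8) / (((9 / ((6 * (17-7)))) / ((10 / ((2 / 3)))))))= -475 / 2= -237.50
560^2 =313600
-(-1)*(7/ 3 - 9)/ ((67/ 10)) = -200/ 201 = -1.00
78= 78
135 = 135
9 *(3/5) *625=3375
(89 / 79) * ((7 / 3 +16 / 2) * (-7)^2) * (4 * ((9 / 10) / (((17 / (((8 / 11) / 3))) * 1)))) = 2163056 / 73865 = 29.28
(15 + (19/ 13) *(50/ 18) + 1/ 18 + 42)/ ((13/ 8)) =6356/ 169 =37.61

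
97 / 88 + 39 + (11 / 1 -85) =-33.90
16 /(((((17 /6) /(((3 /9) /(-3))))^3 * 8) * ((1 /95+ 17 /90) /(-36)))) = 36480 /1675333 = 0.02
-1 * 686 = -686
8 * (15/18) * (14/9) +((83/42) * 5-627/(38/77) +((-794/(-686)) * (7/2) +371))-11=-2344879/2646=-886.20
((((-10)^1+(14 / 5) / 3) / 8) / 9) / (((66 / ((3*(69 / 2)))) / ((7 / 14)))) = -0.10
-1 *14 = -14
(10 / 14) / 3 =5 / 21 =0.24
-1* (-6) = 6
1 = 1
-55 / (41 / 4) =-220 / 41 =-5.37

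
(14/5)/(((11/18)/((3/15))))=252/275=0.92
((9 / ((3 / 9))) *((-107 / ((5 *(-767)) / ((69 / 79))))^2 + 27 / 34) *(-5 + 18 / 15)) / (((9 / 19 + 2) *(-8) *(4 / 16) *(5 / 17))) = 56.04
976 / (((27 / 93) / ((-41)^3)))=-2085273776 / 9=-231697086.22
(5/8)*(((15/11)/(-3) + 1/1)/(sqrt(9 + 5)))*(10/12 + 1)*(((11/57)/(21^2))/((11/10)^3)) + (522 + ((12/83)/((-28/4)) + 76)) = 625*sqrt(14)/42582078 + 347426/581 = 597.98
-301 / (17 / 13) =-3913 / 17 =-230.18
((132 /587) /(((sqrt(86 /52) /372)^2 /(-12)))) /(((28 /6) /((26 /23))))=-222269059584 /4063801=-54694.87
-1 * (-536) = 536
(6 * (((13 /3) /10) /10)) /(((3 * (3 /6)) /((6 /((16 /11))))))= 143 /200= 0.72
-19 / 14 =-1.36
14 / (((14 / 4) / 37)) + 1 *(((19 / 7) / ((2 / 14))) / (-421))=62289 / 421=147.95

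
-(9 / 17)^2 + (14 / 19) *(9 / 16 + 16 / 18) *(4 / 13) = 3299 / 67626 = 0.05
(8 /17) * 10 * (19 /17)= 5.26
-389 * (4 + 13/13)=-1945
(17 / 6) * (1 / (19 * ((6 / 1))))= 0.02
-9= -9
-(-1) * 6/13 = 6/13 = 0.46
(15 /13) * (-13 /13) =-15 /13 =-1.15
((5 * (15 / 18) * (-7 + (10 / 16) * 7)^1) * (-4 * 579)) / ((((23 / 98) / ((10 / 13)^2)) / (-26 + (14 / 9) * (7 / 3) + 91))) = 153333433750 / 34983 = 4383084.18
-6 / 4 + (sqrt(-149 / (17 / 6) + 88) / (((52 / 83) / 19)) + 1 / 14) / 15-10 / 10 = -262 / 105 + 1577*sqrt(10234) / 13260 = 9.54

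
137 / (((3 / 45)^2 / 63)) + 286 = 1942261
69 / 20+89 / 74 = 3443 / 740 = 4.65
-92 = -92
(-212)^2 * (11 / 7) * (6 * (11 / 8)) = 4078668 / 7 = 582666.86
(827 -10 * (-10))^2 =859329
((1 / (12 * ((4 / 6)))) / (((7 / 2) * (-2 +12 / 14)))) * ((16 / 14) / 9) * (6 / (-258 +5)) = 1 / 10626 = 0.00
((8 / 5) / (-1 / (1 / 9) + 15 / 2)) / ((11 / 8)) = -128 / 165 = -0.78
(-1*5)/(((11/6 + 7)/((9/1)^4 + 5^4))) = -215580/53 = -4067.55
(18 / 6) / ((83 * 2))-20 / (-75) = 709 / 2490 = 0.28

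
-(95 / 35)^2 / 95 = -19 / 245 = -0.08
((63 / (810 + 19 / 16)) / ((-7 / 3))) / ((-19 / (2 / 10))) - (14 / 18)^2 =-60382253 / 99873405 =-0.60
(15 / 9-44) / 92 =-127 / 276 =-0.46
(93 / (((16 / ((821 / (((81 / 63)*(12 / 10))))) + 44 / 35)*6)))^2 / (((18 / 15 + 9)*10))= 16193835025 / 11391627648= 1.42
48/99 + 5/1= 181/33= 5.48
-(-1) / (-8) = -1 / 8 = -0.12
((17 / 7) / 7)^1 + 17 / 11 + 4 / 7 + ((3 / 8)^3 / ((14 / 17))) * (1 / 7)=1364921 / 551936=2.47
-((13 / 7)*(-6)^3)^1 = 2808 / 7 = 401.14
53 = 53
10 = 10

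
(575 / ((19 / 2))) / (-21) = -1150 / 399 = -2.88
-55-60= -115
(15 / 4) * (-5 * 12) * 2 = -450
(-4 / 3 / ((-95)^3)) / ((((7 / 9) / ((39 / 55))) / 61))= 28548 / 330089375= 0.00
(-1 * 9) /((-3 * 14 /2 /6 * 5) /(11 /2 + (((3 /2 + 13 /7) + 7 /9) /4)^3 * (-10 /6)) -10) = 12647639259 /20774195870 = 0.61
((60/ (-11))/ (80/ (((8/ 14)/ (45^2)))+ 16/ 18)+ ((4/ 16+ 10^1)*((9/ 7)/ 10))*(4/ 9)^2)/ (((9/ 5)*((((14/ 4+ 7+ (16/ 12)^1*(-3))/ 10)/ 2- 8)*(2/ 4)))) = -46025802320/ 1221380726643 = -0.04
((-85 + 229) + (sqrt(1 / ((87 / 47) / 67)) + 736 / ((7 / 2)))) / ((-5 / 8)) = -3968 / 7 - 8 * sqrt(273963) / 435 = -576.48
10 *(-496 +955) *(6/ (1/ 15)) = 413100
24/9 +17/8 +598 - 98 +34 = 12931/24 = 538.79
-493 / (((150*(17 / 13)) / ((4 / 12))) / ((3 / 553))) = -377 / 82950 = -0.00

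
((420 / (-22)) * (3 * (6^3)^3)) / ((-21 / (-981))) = -296586593280 / 11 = -26962417570.91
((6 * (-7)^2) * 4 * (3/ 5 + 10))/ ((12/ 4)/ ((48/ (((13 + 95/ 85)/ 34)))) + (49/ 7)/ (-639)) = 23020348176/ 27695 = 831209.54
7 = 7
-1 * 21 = -21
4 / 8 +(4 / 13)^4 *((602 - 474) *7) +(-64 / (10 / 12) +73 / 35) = -26463615 / 399854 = -66.18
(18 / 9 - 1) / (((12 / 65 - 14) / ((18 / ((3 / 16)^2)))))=-16640 / 449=-37.06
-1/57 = -0.02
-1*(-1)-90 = -89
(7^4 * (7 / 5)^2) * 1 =4705.96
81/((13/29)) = 2349/13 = 180.69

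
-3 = -3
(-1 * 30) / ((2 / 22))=-330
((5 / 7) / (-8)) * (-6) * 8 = 30 / 7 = 4.29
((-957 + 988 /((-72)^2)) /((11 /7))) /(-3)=8680175 /42768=202.96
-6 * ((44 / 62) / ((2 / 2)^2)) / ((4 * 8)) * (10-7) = -99 / 248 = -0.40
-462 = -462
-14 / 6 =-7 / 3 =-2.33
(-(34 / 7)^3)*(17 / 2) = -334084 / 343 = -974.01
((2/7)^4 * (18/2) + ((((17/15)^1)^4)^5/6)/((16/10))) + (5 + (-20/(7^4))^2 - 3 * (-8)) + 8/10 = 572933896815458696921490615596401/18402665589907105407714843750000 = 31.13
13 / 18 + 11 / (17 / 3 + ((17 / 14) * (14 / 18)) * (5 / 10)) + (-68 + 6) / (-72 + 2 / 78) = 37691611 / 11166246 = 3.38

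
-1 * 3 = -3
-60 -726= -786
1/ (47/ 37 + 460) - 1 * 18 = -307169/ 17067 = -18.00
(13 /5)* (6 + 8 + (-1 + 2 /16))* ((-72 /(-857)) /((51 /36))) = 29484 /14569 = 2.02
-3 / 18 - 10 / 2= -5.17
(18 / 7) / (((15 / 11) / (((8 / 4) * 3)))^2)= 8712 / 175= 49.78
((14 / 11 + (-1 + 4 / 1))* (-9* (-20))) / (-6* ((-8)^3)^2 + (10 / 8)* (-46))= -16920 / 34604273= -0.00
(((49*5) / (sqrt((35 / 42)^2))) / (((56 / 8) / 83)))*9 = 31374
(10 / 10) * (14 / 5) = 14 / 5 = 2.80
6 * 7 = 42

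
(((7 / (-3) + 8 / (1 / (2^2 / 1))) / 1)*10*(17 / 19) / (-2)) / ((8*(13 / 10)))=-37825 / 2964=-12.76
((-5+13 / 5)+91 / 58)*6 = -723 / 145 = -4.99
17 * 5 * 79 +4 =6719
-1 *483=-483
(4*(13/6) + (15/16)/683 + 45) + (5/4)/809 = 1423438457/26522256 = 53.67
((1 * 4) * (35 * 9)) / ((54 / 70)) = 4900 / 3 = 1633.33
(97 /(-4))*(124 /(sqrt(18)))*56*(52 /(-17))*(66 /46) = 48160112*sqrt(2) /391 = 174191.01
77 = 77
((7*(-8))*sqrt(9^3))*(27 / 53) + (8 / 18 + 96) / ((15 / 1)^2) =-82622596 / 107325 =-769.84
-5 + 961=956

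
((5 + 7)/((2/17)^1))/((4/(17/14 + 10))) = 285.96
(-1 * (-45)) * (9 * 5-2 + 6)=2205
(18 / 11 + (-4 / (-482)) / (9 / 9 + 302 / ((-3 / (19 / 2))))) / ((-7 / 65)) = -404060865 / 26592181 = -15.19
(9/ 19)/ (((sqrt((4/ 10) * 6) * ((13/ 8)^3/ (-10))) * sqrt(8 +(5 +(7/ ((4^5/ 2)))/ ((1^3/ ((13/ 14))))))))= -49152 * sqrt(7995)/ 22249019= -0.20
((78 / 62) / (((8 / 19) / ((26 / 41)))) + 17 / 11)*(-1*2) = -6.88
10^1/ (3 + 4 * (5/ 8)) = 20/ 11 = 1.82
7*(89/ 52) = 623/ 52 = 11.98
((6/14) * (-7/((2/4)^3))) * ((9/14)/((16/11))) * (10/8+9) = -12177/112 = -108.72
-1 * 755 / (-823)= 755 / 823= 0.92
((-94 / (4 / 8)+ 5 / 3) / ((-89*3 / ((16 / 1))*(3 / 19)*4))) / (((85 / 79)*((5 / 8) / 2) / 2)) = 105.16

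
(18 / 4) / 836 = 9 / 1672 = 0.01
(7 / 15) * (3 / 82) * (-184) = -3.14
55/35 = 11/7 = 1.57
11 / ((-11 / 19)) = -19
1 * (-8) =-8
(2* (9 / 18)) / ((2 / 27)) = 27 / 2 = 13.50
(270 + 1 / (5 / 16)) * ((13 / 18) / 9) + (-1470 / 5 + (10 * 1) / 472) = -26003051 / 95580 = -272.06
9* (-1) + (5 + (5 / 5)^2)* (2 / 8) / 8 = -141 / 16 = -8.81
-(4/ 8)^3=-1/ 8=-0.12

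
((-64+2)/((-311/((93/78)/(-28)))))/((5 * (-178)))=961/100751560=0.00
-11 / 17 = -0.65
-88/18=-44/9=-4.89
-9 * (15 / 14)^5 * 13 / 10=-17769375 / 1075648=-16.52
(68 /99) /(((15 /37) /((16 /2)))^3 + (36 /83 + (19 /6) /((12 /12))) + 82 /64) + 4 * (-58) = -241207772792152 /1040319595623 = -231.86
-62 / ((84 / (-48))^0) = -62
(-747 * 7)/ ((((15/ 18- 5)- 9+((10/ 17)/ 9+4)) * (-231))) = -76194/ 30635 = -2.49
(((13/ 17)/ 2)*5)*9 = 585/ 34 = 17.21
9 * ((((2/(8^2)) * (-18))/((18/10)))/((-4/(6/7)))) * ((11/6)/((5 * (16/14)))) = 99/512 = 0.19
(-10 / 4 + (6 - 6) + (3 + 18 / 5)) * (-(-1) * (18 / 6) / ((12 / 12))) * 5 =123 / 2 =61.50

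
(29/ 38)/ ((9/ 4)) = 58/ 171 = 0.34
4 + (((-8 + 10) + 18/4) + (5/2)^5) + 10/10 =3493/32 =109.16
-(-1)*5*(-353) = -1765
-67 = -67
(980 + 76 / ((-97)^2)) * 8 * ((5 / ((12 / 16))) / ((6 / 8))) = 655708160 / 9409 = 69689.46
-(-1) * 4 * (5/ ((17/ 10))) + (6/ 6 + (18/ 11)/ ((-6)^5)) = 1031167/ 80784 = 12.76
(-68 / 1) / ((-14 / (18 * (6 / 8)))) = 459 / 7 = 65.57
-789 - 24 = -813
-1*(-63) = 63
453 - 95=358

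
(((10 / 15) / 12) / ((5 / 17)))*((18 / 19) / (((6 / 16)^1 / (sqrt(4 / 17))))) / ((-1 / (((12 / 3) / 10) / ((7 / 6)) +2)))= -1312*sqrt(17) / 9975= -0.54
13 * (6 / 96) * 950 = 6175 / 8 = 771.88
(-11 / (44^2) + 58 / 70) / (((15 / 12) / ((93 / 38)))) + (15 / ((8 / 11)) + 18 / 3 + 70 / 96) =50851477 / 1755600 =28.97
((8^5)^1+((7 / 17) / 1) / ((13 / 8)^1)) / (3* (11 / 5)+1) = 18104460 / 4199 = 4311.61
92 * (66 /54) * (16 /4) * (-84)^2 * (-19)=-60299008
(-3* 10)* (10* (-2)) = 600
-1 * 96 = -96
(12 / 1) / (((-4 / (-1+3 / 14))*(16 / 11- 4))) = -363 / 392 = -0.93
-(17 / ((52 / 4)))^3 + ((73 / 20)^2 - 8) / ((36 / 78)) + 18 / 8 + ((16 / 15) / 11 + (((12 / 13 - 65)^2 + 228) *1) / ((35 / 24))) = 1211288109413 / 406005600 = 2983.43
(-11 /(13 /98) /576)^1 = -0.14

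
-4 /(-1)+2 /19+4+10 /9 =1576 /171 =9.22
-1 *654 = -654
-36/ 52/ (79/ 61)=-549/ 1027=-0.53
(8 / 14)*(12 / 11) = 48 / 77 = 0.62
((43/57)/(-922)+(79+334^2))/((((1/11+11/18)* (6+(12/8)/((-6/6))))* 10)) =64535523217/18262515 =3533.77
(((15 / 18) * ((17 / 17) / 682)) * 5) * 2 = 25 / 2046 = 0.01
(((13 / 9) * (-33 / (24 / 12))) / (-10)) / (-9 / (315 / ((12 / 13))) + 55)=13013 / 300156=0.04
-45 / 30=-3 / 2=-1.50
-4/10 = -2/5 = -0.40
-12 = -12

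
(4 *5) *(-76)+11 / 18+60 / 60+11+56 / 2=-1479.39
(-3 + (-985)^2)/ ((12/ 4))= 970222/ 3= 323407.33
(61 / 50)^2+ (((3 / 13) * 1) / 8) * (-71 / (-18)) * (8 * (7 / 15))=559607 / 292500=1.91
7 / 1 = 7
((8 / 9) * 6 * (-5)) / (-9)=80 / 27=2.96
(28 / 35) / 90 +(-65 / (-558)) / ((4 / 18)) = 14873 / 27900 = 0.53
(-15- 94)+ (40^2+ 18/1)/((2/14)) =11217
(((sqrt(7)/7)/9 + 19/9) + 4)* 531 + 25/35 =59* sqrt(7)/7 + 22720/7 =3268.01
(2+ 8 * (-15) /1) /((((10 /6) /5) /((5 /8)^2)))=-4425 /32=-138.28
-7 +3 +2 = -2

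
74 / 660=37 / 330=0.11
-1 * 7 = -7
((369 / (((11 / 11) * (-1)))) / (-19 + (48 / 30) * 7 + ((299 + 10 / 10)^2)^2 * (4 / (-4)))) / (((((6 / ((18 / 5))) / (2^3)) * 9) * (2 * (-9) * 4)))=-1 / 2963414637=-0.00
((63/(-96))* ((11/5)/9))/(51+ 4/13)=-1001/320160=-0.00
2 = 2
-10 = -10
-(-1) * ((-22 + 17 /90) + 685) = 663.19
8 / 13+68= 892 / 13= 68.62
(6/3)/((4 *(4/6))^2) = 9/32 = 0.28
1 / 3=0.33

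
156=156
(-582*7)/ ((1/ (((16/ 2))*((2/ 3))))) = -21728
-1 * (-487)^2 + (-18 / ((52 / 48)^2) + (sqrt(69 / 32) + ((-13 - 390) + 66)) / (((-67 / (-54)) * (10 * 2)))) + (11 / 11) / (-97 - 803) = -2417212833013 / 10190700 + 27 * sqrt(138) / 5360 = -237197.86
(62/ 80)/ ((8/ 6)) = 93/ 160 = 0.58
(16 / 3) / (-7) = -16 / 21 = -0.76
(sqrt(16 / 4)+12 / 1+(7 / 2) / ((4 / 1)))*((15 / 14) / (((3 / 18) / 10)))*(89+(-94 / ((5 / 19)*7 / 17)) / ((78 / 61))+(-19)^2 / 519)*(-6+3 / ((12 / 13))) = 1548156.85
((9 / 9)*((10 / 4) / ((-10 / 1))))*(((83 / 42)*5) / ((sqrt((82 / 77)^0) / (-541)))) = 224515 / 168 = 1336.40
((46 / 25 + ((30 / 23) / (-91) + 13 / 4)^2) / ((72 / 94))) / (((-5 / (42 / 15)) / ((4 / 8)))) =-4.50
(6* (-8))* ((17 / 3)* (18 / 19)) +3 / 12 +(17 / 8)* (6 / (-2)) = -40099 / 152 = -263.81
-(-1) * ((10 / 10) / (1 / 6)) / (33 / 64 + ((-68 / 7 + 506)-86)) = 2688 / 184039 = 0.01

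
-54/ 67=-0.81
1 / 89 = 0.01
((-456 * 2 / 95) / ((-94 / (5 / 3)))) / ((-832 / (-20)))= 5 / 1222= 0.00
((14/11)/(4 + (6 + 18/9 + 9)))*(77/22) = 7/33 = 0.21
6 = 6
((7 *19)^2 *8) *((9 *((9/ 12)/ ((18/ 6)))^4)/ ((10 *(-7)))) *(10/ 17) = -22743/ 544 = -41.81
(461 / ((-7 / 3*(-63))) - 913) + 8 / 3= -133358 / 147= -907.20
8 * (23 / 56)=23 / 7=3.29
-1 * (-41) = 41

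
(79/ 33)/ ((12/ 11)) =79/ 36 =2.19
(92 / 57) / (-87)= -92 / 4959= -0.02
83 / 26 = 3.19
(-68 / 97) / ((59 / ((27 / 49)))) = -1836 / 280427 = -0.01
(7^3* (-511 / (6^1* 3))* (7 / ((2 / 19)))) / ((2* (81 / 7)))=-163179163 / 5832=-27979.97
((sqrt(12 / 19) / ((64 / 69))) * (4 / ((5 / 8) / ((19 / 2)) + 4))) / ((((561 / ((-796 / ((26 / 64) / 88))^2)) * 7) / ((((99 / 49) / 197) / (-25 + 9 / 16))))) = -120587607343104 * sqrt(57) / 339924226733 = -2678.29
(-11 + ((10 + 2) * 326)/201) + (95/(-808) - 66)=-3121205/54136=-57.65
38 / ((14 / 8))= 152 / 7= 21.71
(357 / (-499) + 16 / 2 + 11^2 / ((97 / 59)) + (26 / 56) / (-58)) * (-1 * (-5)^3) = 794657413125 / 78606472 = 10109.31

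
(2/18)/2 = 1/18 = 0.06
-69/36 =-23/12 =-1.92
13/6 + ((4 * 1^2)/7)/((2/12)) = 235/42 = 5.60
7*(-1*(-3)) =21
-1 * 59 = -59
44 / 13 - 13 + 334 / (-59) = -11717 / 767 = -15.28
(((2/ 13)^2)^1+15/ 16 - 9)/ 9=-21737/ 24336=-0.89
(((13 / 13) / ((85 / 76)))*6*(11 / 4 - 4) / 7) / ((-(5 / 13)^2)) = 19266 / 2975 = 6.48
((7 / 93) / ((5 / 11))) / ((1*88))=7 / 3720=0.00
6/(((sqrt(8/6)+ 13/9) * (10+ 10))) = 351/610 - 81 * sqrt(3)/305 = 0.12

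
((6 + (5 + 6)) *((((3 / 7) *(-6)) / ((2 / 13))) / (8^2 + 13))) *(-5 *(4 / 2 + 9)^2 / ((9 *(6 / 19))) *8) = 923780 / 147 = 6284.22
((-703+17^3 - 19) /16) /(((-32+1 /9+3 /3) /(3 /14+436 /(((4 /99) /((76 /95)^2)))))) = -91176592221 /1556800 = -58566.67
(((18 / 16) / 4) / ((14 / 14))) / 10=9 / 320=0.03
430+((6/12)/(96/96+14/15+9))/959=135257375/314552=430.00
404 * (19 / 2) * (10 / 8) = 9595 / 2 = 4797.50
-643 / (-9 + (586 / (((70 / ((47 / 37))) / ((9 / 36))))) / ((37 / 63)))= 17605340 / 122481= 143.74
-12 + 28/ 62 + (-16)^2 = 7578/ 31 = 244.45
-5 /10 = -1 /2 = -0.50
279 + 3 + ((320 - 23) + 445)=1024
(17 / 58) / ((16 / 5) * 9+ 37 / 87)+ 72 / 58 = 922731 / 737354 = 1.25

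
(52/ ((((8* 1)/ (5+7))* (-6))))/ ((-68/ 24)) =78/ 17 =4.59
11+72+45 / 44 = 3697 / 44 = 84.02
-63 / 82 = -0.77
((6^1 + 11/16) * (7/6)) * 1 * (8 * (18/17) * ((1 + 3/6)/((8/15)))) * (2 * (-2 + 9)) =707805/272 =2602.22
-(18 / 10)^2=-81 / 25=-3.24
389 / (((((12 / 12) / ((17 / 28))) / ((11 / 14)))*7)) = 72743 / 2744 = 26.51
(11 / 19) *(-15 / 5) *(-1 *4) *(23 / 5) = 3036 / 95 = 31.96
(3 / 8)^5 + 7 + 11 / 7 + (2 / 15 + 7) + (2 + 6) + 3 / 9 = 82731947 / 3440640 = 24.05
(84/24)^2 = 49/4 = 12.25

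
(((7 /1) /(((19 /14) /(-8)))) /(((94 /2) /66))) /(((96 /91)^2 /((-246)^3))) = 2768634519651 /3572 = 775093650.52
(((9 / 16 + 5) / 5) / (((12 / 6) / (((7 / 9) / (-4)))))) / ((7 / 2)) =-89 / 2880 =-0.03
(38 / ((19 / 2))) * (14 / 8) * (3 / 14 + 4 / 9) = 83 / 18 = 4.61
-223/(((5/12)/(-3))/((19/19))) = 8028/5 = 1605.60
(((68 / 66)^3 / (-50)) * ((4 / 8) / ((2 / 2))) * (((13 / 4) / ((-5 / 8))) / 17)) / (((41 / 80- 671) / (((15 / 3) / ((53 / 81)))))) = -0.00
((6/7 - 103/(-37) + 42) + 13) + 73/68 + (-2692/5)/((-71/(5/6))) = 247715935/3751356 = 66.03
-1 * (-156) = 156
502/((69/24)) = 4016/23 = 174.61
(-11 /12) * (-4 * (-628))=-6908 /3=-2302.67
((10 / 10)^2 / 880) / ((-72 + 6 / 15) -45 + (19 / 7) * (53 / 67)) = -469 / 47236992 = -0.00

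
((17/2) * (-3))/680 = -3/80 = -0.04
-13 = -13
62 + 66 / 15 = 332 / 5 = 66.40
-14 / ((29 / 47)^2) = -30926 / 841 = -36.77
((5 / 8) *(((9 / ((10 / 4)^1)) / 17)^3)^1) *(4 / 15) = 972 / 614125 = 0.00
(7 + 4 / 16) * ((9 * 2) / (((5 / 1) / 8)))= 1044 / 5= 208.80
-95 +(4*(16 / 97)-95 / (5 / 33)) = -69970 / 97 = -721.34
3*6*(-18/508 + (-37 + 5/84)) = -665.57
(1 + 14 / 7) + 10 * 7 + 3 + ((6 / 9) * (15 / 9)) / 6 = 2057 / 27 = 76.19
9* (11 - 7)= 36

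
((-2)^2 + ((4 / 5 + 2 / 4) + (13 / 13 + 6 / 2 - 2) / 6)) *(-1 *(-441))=24843 / 10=2484.30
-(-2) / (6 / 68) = 68 / 3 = 22.67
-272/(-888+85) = 272/803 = 0.34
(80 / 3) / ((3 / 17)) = 1360 / 9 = 151.11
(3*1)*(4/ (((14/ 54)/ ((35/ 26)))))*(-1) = -810/ 13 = -62.31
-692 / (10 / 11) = -3806 / 5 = -761.20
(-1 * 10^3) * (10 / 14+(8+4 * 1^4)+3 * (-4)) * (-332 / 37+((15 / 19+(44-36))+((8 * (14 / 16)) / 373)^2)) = 89565970000 / 684653809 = 130.82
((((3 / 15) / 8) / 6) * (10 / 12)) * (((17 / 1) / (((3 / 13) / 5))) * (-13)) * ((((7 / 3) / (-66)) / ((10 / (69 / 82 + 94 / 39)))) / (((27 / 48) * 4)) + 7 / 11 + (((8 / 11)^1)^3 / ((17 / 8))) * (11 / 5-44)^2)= -4989303066449 / 946883520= -5269.18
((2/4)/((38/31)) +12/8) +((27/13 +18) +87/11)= 324887/10868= 29.89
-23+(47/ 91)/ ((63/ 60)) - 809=-1589012/ 1911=-831.51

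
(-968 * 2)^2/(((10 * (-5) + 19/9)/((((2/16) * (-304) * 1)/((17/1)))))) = 1281848832/7327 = 174948.66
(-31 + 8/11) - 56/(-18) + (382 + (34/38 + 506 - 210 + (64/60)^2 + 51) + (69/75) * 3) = 33229318/47025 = 706.63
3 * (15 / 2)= 45 / 2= 22.50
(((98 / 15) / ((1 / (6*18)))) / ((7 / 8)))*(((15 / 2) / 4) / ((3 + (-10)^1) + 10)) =504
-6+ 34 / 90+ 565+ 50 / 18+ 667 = 55312 / 45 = 1229.16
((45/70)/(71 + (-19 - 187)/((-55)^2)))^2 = 9150625/111405083076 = 0.00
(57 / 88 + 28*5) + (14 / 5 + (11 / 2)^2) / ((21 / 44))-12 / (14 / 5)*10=1543433 / 9240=167.04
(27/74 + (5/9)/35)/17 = 1775/79254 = 0.02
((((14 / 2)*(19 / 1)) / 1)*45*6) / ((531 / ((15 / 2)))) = 29925 / 59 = 507.20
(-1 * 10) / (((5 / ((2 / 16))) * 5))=-1 / 20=-0.05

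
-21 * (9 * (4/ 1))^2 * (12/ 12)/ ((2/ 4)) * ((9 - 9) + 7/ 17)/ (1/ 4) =-1524096/ 17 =-89652.71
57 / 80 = 0.71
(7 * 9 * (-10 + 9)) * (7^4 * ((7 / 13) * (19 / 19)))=-1058841 / 13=-81449.31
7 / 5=1.40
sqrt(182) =13.49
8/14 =4/7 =0.57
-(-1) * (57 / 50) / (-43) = -57 / 2150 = -0.03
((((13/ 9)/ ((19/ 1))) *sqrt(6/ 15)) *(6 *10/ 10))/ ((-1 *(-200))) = 13 *sqrt(10)/ 28500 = 0.00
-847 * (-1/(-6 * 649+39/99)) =-27951/128489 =-0.22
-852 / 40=-213 / 10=-21.30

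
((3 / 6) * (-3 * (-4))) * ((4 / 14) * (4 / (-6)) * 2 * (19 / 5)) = -8.69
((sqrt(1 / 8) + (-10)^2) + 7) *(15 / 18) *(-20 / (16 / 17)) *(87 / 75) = -2205.22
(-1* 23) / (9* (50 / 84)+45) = -0.46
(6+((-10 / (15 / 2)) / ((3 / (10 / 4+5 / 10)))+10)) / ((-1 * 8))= -11 / 6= -1.83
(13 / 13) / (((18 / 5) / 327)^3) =161878625 / 216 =749438.08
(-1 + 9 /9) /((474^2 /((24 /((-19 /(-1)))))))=0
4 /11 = 0.36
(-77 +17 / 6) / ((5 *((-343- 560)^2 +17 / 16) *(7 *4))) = -178 / 273977781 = -0.00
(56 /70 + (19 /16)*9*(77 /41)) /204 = 4027 /39360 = 0.10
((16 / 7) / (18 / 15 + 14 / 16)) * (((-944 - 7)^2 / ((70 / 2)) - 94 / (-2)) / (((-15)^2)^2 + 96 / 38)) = 2203503872 / 3912140841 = 0.56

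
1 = 1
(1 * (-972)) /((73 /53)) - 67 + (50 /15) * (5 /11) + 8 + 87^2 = 16395212 /2409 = 6805.82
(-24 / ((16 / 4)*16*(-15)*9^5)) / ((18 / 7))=7 / 42515280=0.00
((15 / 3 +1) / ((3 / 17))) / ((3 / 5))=170 / 3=56.67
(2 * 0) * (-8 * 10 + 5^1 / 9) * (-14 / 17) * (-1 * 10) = 0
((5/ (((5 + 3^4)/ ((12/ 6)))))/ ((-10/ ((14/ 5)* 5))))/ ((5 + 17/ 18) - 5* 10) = 126/ 34099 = 0.00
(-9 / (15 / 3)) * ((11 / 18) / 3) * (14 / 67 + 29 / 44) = -853 / 2680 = -0.32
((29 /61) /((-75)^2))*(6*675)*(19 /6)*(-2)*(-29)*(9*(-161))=-138921426 /1525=-91096.02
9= 9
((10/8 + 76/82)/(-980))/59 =-51/1354640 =-0.00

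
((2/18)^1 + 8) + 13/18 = 53/6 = 8.83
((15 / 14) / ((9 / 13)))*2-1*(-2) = 107 / 21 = 5.10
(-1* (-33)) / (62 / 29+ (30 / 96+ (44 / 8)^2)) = 15312 / 15173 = 1.01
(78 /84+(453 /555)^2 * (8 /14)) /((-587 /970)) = -8693043 /4018015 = -2.16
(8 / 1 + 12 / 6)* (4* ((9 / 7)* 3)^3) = 787320 / 343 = 2295.39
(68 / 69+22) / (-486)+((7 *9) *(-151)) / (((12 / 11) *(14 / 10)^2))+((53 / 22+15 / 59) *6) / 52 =-8810872812587 / 1980484506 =-4448.85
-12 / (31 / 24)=-288 / 31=-9.29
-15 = -15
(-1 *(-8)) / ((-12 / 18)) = -12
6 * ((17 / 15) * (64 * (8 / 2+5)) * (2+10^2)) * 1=1997568 / 5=399513.60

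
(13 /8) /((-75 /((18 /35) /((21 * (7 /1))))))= -13 /171500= -0.00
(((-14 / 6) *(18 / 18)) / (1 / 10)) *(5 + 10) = -350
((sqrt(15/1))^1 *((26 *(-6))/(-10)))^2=18252/5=3650.40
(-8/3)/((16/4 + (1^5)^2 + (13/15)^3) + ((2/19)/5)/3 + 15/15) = -171000/426943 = -0.40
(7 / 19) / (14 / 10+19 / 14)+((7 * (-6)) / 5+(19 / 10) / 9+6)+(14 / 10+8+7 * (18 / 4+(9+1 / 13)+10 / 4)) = 514345669 / 4290390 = 119.88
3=3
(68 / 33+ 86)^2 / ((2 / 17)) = 71781106 / 1089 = 65914.70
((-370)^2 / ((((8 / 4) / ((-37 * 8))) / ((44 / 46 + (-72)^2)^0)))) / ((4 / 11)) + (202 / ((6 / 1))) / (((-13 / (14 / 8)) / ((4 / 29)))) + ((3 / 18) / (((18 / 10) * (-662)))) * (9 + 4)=-750915314675917 / 13476996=-55718300.63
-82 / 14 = -41 / 7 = -5.86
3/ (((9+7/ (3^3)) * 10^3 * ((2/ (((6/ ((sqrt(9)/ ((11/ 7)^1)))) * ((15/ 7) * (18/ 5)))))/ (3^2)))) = 216513/ 6125000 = 0.04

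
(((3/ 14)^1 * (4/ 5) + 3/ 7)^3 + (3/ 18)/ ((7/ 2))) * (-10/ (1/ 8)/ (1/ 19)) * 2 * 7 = -5609.81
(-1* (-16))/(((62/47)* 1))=376/31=12.13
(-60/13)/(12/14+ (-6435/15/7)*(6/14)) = 196/1079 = 0.18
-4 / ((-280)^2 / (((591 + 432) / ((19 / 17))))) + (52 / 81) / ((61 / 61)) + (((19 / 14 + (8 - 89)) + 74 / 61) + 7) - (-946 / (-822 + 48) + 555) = -1153802116331 / 1840028400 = -627.06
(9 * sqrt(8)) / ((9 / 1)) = 2 * sqrt(2) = 2.83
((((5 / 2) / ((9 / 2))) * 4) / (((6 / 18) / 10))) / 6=100 / 9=11.11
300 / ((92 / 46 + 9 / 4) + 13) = 400 / 23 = 17.39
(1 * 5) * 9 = 45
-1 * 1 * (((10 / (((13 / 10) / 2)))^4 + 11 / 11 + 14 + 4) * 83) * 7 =-929915284879 / 28561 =-32558918.98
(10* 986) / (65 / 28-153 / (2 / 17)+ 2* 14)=-55216 / 7113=-7.76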